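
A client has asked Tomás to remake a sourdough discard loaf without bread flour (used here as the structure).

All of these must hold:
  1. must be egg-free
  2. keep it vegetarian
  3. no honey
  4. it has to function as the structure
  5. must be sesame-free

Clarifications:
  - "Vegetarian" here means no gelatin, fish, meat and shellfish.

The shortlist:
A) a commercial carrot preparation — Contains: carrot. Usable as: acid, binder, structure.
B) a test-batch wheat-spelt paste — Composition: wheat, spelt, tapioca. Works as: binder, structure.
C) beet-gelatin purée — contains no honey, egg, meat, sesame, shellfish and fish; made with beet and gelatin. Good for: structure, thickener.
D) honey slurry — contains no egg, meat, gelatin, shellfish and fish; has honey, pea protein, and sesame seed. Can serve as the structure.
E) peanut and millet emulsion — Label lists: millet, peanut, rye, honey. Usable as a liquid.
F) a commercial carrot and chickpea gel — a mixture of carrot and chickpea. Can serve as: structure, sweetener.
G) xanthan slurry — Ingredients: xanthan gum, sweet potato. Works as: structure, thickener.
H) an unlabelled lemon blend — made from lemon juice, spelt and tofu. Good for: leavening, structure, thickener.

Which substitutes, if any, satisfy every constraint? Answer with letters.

A, B, F, G, H

A: only carrot; none excluded — OK
B: only spelt, wheat, and tapioca; none excluded — OK
C: has gelatin, so not vegetarian — reject
D: has sesame seed, so not sesame-free; has honey, so not honey-free — reject
E: not usable as a structure; has honey, so not honey-free — reject
F: only chickpea and carrot; none excluded — valid
G: all constraints satisfied — valid
H: all constraints satisfied — valid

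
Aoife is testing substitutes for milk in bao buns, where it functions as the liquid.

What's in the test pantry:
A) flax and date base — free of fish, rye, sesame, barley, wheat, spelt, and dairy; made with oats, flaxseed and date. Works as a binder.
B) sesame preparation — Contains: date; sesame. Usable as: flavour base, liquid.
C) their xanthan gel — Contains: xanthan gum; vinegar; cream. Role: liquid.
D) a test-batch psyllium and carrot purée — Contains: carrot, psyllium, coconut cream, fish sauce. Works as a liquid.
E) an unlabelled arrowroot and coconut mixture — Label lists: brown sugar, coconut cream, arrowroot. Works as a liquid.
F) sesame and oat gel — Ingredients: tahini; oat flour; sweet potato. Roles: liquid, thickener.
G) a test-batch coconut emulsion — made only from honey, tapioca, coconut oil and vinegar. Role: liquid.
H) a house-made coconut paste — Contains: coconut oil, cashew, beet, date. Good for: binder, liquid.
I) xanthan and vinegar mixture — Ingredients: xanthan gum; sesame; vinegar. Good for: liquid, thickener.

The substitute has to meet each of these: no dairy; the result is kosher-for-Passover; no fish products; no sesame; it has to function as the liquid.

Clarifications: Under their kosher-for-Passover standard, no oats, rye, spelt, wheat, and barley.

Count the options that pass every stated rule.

A: not usable as a liquid; has oats, so not kosher-for-Passover — reject
B: has sesame, so not sesame-free — reject
C: has cream, so not dairy-free — out
D: has fish sauce, so not fish-free — reject
E: every rule checks out — keep
F: has oat flour, so not kosher-for-Passover; has tahini, so not sesame-free — no
G: kosher-for-Passover, no fish — OK
H: coconut oil and cashew etc. — none of it excluded — keep
I: has sesame, so not sesame-free — reject

3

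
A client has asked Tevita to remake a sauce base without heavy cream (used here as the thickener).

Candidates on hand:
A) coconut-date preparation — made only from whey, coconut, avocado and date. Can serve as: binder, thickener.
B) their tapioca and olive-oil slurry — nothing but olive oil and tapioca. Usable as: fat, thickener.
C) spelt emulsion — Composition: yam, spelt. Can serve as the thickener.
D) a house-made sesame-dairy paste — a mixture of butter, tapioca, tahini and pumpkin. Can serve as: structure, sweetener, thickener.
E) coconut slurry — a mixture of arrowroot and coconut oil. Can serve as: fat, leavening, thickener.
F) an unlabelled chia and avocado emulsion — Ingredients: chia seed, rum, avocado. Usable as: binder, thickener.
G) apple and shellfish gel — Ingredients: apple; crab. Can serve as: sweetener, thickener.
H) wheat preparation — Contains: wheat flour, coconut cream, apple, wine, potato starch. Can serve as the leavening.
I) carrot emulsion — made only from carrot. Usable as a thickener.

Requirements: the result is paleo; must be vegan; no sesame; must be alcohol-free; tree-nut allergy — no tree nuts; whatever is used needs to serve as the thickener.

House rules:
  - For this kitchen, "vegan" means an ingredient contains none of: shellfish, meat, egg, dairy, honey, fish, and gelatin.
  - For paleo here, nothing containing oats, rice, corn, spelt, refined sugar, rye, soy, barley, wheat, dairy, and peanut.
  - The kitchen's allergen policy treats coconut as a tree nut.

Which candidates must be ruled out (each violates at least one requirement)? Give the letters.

A: has whey, so not vegan; has whey, so not paleo (and 1 more) — no
B: paleo, no alcohol — OK
C: has spelt, so not paleo — out
D: has butter, so not vegan; has butter, so not paleo (and 1 more) — no
E: has coconut oil, so not tree-nut-free — out
F: has rum, so not alcohol-free — no
G: has crab, so not vegan — reject
H: not usable as a thickener; has wheat flour, so not paleo (and 2 more) — no
I: only carrot; none excluded — OK

A, C, D, E, F, G, H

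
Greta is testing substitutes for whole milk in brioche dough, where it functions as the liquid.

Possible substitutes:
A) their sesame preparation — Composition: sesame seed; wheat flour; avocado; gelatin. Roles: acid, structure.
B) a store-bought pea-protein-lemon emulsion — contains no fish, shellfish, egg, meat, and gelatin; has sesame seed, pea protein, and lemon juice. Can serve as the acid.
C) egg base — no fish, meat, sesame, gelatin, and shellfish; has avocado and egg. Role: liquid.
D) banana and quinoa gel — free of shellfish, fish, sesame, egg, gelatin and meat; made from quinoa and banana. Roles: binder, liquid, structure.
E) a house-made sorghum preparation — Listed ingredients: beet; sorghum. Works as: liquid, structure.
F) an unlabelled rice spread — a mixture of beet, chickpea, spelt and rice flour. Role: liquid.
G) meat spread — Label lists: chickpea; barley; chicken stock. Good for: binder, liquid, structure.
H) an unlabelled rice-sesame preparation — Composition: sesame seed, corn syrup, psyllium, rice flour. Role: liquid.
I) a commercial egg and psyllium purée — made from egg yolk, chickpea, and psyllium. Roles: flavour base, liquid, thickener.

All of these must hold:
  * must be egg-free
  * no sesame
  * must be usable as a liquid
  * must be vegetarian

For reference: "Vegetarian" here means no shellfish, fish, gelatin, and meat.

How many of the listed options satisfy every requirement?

A: not usable as a liquid; has gelatin, so not vegetarian (and 1 more) — reject
B: not usable as a liquid; has sesame seed, so not sesame-free — no
C: has egg, so not egg-free — out
D: works as a liquid, no egg, vegetarian — OK
E: works as a liquid, vegetarian, no sesame — valid
F: rice flour and spelt etc. — none of it excluded — valid
G: has chicken stock, so not vegetarian — reject
H: has sesame seed, so not sesame-free — reject
I: has egg yolk, so not egg-free — reject

3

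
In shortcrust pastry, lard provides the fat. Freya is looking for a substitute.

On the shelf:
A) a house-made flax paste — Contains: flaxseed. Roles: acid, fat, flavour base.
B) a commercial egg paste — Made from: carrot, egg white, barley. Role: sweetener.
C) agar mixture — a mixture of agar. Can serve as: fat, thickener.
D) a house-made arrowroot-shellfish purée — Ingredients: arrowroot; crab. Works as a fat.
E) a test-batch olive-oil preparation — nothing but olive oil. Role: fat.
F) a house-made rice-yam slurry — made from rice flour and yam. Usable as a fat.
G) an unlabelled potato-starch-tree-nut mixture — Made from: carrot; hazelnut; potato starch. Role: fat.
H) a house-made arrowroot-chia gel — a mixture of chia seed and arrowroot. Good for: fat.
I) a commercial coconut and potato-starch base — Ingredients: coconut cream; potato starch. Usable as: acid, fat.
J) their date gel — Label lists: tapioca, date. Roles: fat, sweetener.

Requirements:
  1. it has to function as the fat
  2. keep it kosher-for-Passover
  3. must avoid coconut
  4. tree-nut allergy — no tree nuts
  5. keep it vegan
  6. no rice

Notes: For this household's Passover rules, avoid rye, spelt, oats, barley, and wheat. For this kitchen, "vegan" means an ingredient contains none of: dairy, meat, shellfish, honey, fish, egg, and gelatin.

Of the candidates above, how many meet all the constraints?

5

A: nothing on the exclusion list — keep
B: not usable as a fat; has barley, so not kosher-for-Passover (and 1 more) — no
C: only agar; none excluded — keep
D: has crab, so not vegan — no
E: only olive oil; none excluded — valid
F: has rice flour, so not rice-free — reject
G: has hazelnut, so not tree-nut-free — no
H: all constraints satisfied — keep
I: has coconut cream, so not coconut-free — out
J: only date and tapioca; none excluded — keep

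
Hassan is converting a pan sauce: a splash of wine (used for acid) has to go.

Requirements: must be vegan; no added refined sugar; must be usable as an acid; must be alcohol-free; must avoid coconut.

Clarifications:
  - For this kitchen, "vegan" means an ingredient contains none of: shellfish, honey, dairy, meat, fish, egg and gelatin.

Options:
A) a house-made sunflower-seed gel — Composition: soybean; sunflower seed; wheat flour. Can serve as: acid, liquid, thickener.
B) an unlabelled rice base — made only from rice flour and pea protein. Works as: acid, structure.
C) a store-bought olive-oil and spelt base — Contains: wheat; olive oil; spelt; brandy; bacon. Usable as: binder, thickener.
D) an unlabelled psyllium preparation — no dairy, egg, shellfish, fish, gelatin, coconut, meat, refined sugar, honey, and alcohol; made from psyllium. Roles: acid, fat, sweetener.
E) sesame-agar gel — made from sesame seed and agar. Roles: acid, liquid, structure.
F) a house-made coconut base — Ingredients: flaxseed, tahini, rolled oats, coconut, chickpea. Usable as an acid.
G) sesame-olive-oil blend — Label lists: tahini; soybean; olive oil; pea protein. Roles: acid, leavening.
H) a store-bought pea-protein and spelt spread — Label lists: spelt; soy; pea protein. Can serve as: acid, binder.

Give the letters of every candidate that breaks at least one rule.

C, F

A: only soybean, wheat flour, and sunflower seed; none excluded — OK
B: works as an acid, vegan, no alcohol — valid
C: not usable as an acid; has bacon, so not vegan (and 1 more) — no
D: no alcohol, no refined sugar — OK
E: all constraints satisfied — valid
F: has coconut, so not coconut-free — no
G: tahini and soybean etc. — none of it excluded — keep
H: only soy, spelt, and pea protein; none excluded — keep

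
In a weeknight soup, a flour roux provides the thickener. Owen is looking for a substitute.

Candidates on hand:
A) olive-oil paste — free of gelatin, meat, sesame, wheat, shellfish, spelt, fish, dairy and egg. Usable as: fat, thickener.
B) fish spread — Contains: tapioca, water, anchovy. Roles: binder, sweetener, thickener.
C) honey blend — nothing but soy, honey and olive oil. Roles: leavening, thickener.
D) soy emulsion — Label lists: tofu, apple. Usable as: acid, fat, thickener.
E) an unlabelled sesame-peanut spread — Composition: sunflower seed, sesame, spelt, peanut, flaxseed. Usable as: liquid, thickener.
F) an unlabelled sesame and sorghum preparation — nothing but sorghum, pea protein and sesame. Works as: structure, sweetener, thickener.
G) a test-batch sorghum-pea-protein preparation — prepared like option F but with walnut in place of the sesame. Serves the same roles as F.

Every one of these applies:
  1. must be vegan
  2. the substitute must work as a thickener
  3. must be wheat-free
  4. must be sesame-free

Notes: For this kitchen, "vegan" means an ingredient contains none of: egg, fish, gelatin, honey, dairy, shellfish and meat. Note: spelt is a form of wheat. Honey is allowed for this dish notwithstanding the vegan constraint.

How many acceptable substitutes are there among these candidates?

4

A: works as a thickener, no sesame, vegan — OK
B: has anchovy, so not vegan — no
C: honey is permitted under the vegan carve-out; nothing else excluded — keep
D: only tofu and apple; none excluded — valid
E: has spelt, so not wheat-free; has sesame, so not sesame-free — no
F: has sesame, so not sesame-free — reject
G: only walnut, pea protein, and sorghum; none excluded — valid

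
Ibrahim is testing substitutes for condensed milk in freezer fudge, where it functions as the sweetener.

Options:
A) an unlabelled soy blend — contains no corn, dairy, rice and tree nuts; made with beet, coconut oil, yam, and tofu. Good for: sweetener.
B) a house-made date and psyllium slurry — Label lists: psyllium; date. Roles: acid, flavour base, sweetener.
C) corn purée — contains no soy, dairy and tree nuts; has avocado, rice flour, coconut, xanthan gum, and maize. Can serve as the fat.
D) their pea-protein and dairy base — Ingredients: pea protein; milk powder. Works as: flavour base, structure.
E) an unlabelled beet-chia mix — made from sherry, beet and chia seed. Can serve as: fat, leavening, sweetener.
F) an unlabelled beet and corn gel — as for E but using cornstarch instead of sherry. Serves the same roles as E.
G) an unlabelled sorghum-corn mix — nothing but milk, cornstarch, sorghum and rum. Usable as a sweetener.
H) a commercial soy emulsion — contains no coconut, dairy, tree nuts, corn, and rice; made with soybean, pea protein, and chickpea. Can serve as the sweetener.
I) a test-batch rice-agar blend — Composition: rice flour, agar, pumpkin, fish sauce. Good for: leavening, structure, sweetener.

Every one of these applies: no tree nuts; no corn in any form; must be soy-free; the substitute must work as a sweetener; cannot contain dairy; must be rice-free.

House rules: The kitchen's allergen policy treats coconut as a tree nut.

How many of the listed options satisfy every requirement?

A: has tofu, so not soy-free; has coconut oil, so not tree-nut-free — no
B: works as a sweetener, no rice, no soy — keep
C: not usable as a sweetener; has rice flour, so not rice-free (and 2 more) — out
D: not usable as a sweetener; has milk powder, so not dairy-free — out
E: only sherry, beet, and chia seed; none excluded — OK
F: has cornstarch, so not corn-free — out
G: has milk, so not dairy-free; has cornstarch, so not corn-free — reject
H: has soybean, so not soy-free — out
I: has rice flour, so not rice-free — reject

2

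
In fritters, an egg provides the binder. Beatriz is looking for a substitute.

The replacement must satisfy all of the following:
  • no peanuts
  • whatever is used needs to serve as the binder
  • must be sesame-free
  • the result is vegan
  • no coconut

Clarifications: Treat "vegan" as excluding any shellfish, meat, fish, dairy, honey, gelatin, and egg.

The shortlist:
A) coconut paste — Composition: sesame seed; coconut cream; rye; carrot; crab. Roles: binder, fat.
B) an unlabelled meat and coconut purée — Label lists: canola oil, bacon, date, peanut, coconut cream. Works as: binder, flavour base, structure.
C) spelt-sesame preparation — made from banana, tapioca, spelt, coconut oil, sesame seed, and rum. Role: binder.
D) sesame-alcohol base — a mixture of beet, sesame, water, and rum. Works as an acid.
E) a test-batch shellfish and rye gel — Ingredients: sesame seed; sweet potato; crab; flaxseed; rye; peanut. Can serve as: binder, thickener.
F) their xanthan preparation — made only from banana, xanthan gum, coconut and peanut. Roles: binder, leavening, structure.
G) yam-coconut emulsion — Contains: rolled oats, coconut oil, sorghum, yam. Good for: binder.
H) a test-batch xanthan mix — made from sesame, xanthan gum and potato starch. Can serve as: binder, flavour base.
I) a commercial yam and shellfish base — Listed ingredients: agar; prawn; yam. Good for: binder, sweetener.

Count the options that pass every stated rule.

A: has crab, so not vegan; has coconut cream, so not coconut-free (and 1 more) — reject
B: has bacon, so not vegan; has peanut, so not peanut-free (and 1 more) — reject
C: has coconut oil, so not coconut-free; has sesame seed, so not sesame-free — reject
D: not usable as a binder; has sesame, so not sesame-free — no
E: has crab, so not vegan; has peanut, so not peanut-free (and 1 more) — out
F: has peanut, so not peanut-free; has coconut, so not coconut-free — no
G: has coconut oil, so not coconut-free — out
H: has sesame, so not sesame-free — no
I: has prawn, so not vegan — no

0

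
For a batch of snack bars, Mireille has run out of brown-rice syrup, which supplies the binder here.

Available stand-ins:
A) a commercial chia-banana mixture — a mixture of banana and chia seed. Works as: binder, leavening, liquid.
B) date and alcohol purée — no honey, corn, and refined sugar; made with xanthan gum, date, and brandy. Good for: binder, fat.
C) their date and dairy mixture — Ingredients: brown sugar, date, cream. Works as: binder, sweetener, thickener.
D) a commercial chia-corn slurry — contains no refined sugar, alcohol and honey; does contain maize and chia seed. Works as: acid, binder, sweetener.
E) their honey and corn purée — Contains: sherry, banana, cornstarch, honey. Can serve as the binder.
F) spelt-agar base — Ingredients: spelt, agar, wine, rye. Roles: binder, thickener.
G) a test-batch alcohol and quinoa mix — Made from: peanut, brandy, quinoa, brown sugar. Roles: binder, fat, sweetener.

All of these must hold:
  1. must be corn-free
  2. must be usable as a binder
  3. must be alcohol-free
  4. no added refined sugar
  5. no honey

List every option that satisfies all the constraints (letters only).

A

A: works as a binder, no honey, no corn — valid
B: has brandy, so not alcohol-free — out
C: has brown sugar, so not no-added-sugar — out
D: has maize, so not corn-free — no
E: has sherry, so not alcohol-free; has cornstarch, so not corn-free (and 1 more) — no
F: has wine, so not alcohol-free — out
G: has brandy, so not alcohol-free; has brown sugar, so not no-added-sugar — reject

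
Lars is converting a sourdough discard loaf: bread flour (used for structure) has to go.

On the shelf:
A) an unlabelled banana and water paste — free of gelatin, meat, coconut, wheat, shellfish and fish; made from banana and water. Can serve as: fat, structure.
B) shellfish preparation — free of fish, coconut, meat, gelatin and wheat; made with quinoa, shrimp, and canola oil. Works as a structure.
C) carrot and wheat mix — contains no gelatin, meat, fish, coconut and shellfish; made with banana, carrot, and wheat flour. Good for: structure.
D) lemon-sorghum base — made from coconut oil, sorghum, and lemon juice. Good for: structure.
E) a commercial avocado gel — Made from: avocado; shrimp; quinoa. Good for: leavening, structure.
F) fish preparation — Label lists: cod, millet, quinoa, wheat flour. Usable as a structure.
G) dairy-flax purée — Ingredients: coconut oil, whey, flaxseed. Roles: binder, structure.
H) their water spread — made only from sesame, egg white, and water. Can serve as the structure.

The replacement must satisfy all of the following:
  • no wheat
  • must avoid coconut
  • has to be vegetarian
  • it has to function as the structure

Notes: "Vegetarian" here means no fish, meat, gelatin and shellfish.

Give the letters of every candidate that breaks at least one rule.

B, C, D, E, F, G

A: vegetarian, no wheat — valid
B: has shrimp, so not vegetarian — reject
C: has wheat flour, so not wheat-free — no
D: has coconut oil, so not coconut-free — reject
E: has shrimp, so not vegetarian — reject
F: has cod, so not vegetarian; has wheat flour, so not wheat-free — no
G: has coconut oil, so not coconut-free — reject
H: only egg white, sesame and water; none excluded — keep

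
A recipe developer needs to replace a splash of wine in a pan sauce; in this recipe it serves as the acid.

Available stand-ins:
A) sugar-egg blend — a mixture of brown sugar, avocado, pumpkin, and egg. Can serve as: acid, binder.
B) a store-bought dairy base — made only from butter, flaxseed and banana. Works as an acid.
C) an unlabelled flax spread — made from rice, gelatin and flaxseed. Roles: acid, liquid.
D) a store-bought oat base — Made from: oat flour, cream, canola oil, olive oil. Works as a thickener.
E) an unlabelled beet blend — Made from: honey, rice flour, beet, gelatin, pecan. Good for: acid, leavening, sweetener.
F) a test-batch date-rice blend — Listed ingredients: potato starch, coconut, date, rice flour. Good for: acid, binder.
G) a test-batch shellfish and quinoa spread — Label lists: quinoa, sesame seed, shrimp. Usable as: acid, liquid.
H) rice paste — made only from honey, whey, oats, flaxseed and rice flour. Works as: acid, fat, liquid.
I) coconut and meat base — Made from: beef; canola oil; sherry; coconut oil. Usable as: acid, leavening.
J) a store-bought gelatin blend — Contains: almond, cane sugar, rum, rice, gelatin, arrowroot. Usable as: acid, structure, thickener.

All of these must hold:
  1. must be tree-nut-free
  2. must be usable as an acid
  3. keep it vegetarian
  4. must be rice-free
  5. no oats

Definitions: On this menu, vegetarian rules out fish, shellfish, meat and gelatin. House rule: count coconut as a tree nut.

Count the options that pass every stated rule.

A: works as an acid, no oats, vegetarian — valid
B: every rule checks out — OK
C: has gelatin, so not vegetarian; has rice, so not rice-free — reject
D: not usable as an acid; has oat flour, so not oat-free — reject
E: has gelatin, so not vegetarian; has pecan, so not tree-nut-free (and 1 more) — no
F: has coconut, so not tree-nut-free; has rice flour, so not rice-free — no
G: has shrimp, so not vegetarian — reject
H: has oats, so not oat-free; has rice flour, so not rice-free — out
I: has beef, so not vegetarian; has coconut oil, so not tree-nut-free — out
J: has gelatin, so not vegetarian; has almond, so not tree-nut-free (and 1 more) — reject

2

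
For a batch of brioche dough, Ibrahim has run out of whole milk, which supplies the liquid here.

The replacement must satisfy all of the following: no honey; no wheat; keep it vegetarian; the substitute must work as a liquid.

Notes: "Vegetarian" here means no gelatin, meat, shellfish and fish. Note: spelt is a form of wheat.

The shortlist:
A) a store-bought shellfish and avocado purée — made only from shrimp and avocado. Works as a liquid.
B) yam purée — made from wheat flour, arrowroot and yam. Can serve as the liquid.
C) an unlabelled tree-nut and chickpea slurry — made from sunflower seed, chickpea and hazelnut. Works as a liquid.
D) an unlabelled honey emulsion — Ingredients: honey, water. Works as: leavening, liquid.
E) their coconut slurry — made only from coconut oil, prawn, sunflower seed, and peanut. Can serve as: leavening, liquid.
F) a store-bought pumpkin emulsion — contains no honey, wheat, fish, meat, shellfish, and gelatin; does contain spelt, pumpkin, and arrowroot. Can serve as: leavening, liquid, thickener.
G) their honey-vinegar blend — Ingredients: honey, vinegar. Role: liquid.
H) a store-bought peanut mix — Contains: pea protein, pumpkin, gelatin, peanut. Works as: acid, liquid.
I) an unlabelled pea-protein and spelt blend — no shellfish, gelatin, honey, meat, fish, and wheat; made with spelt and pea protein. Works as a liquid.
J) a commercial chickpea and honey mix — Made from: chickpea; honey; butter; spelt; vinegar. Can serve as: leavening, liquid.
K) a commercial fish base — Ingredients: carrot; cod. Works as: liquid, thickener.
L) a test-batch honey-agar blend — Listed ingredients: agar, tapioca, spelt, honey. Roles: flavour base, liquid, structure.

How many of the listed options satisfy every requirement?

A: has shrimp, so not vegetarian — out
B: has wheat flour, so not wheat-free — no
C: only hazelnut, sunflower seed and chickpea; none excluded — valid
D: has honey, so not honey-free — no
E: has prawn, so not vegetarian — no
F: has spelt, so not wheat-free — out
G: has honey, so not honey-free — no
H: has gelatin, so not vegetarian — reject
I: has spelt, so not wheat-free — no
J: has spelt, so not wheat-free; has honey, so not honey-free — reject
K: has cod, so not vegetarian — out
L: has spelt, so not wheat-free; has honey, so not honey-free — no

1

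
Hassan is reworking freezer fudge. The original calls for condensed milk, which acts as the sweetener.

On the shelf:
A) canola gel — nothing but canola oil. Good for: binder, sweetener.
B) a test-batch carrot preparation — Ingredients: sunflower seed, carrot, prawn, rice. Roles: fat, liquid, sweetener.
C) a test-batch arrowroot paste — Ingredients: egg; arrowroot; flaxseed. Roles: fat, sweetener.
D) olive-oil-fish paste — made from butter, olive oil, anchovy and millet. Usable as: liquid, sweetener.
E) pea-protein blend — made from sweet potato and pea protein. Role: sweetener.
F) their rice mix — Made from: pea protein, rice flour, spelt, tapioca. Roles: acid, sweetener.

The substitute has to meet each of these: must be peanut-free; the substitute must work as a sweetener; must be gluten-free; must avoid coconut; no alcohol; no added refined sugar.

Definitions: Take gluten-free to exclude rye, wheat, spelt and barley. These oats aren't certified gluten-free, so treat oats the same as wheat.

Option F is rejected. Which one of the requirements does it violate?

gluten-free

usable as a sweetener: satisfied
gluten-free: has spelt — fails
alcohol-free: satisfied
no-added-sugar: satisfied
coconut-free: satisfied
peanut-free: satisfied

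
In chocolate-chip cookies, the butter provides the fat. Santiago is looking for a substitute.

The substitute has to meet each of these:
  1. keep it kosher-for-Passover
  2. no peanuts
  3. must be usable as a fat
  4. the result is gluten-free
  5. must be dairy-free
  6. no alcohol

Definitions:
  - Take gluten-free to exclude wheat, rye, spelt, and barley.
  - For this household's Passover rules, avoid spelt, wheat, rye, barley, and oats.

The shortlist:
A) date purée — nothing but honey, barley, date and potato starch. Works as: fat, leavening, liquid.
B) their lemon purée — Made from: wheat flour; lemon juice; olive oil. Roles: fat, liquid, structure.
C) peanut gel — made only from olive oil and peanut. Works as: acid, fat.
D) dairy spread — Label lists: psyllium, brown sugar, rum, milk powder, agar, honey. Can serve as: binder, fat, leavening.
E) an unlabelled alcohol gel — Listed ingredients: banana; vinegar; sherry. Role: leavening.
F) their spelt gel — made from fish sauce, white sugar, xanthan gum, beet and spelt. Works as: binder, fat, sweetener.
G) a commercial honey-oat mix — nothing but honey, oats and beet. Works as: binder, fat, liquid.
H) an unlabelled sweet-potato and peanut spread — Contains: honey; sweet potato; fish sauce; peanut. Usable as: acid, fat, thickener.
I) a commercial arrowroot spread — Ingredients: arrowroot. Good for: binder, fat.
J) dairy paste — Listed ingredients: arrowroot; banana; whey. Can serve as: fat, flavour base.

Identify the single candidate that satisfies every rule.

A: has barley, so not gluten-free; has barley, so not kosher-for-Passover — out
B: has wheat flour, so not gluten-free; has wheat flour, so not kosher-for-Passover — reject
C: has peanut, so not peanut-free — no
D: has milk powder, so not dairy-free; has rum, so not alcohol-free — reject
E: not usable as a fat; has sherry, so not alcohol-free — out
F: has spelt, so not gluten-free; has spelt, so not kosher-for-Passover — out
G: has oats, so not kosher-for-Passover — no
H: has peanut, so not peanut-free — no
I: nothing on the exclusion list — OK
J: has whey, so not dairy-free — no

I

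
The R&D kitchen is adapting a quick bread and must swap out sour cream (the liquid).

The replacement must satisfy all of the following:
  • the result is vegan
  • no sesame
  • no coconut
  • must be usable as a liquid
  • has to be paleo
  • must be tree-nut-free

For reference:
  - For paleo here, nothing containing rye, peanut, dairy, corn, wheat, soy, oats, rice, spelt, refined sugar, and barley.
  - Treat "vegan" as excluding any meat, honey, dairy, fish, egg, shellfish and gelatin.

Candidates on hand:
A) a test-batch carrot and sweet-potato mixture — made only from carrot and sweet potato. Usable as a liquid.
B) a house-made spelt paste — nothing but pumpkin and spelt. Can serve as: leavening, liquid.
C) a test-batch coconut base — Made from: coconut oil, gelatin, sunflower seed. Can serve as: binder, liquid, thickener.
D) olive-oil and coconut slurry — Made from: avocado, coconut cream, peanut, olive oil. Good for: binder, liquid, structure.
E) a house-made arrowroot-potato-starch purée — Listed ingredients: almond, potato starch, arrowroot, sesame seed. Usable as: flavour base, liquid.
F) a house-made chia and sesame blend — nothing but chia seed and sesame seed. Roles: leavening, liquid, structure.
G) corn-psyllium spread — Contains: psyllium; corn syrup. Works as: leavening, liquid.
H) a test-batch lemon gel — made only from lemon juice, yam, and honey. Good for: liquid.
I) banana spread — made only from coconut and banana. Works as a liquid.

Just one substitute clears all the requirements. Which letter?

A

A: no coconut, vegan — valid
B: has spelt, so not paleo — reject
C: has gelatin, so not vegan; has coconut oil, so not coconut-free — out
D: has peanut, so not paleo; has coconut cream, so not coconut-free — no
E: has almond, so not tree-nut-free; has sesame seed, so not sesame-free — no
F: has sesame seed, so not sesame-free — out
G: has corn syrup, so not paleo — out
H: has honey, so not vegan — no
I: has coconut, so not coconut-free — reject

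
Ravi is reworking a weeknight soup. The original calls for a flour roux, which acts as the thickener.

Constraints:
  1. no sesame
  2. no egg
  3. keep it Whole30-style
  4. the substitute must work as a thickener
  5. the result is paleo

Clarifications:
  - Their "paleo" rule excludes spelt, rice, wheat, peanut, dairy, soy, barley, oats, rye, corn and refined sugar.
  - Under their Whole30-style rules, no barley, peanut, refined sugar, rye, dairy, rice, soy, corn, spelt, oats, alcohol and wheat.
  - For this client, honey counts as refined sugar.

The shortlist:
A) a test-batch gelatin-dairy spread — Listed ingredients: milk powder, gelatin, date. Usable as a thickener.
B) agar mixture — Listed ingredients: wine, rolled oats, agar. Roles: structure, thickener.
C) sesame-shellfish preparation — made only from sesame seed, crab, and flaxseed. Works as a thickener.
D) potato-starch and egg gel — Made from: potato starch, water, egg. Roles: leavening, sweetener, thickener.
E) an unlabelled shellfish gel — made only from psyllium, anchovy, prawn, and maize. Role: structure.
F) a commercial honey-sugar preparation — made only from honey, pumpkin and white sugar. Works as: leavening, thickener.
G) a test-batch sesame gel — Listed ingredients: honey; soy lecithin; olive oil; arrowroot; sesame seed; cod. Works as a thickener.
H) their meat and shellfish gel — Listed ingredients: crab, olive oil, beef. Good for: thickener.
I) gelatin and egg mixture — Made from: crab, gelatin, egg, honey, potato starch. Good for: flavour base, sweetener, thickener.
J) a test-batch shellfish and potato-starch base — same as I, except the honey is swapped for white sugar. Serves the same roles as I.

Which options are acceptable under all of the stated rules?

H

A: has milk powder, so not paleo; has milk powder, so not Whole30-style — no
B: has rolled oats, so not paleo; has wine, so not Whole30-style — reject
C: has sesame seed, so not sesame-free — no
D: has egg, so not egg-free — out
E: not usable as a thickener; has maize, so not paleo (and 1 more) — out
F: has honey, so not paleo; has honey, so not Whole30-style — reject
G: has honey, so not paleo; has honey, so not Whole30-style (and 1 more) — no
H: every rule checks out — OK
I: has honey, so not paleo; has honey, so not Whole30-style (and 1 more) — reject
J: has white sugar, so not paleo; has white sugar, so not Whole30-style (and 1 more) — no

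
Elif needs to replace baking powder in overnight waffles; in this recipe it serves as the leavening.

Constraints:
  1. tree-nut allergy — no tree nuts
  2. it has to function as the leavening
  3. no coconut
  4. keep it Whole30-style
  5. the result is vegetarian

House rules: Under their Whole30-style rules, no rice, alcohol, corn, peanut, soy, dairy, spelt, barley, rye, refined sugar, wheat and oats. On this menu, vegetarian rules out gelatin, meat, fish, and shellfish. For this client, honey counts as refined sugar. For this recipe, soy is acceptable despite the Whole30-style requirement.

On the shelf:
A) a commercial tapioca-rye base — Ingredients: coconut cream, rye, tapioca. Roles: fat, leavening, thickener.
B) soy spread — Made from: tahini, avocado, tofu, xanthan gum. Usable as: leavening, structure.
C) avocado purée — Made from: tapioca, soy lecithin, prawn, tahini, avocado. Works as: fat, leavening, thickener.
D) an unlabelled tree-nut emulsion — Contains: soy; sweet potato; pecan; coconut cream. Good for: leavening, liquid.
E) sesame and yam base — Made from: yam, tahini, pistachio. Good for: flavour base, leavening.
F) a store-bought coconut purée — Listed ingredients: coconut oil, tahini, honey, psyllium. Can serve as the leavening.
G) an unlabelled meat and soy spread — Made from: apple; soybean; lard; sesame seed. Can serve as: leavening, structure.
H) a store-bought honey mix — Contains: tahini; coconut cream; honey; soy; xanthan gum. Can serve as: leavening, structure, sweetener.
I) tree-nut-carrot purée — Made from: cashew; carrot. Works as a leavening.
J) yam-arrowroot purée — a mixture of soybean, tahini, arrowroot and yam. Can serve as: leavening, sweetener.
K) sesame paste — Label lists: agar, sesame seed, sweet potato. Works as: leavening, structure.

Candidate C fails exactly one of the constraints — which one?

usable as a leavening: satisfied
Whole30-style: satisfied
vegetarian: has prawn — fails
coconut-free: satisfied
tree-nut-free: satisfied

vegetarian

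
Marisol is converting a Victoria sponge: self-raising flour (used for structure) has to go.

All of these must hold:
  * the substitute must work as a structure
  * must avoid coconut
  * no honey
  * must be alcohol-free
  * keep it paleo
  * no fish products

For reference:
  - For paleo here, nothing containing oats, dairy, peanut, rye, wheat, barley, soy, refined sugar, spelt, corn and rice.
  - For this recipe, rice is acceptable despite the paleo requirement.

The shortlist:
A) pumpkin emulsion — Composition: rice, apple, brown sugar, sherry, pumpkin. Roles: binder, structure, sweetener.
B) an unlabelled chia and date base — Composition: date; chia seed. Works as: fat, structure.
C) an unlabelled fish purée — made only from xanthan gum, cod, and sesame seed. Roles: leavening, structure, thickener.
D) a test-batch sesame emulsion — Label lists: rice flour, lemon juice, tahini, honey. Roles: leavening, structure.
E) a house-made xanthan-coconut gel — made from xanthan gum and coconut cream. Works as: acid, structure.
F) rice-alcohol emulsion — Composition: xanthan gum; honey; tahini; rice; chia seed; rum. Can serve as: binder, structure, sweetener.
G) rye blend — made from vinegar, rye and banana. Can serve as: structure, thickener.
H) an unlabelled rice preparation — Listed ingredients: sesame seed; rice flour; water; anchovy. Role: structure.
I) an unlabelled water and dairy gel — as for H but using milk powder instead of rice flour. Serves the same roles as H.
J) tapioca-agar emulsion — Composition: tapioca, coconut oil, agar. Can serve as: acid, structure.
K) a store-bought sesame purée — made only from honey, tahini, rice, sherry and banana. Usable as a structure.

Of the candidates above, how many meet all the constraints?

1

A: has brown sugar, so not paleo; has sherry, so not alcohol-free — out
B: nothing on the exclusion list — keep
C: has cod, so not fish-free — no
D: has honey, so not honey-free — reject
E: has coconut cream, so not coconut-free — out
F: has honey, so not honey-free; has rum, so not alcohol-free — out
G: has rye, so not paleo — no
H: has anchovy, so not fish-free — reject
I: has milk powder, so not paleo; has anchovy, so not fish-free — out
J: has coconut oil, so not coconut-free — reject
K: has honey, so not honey-free; has sherry, so not alcohol-free — no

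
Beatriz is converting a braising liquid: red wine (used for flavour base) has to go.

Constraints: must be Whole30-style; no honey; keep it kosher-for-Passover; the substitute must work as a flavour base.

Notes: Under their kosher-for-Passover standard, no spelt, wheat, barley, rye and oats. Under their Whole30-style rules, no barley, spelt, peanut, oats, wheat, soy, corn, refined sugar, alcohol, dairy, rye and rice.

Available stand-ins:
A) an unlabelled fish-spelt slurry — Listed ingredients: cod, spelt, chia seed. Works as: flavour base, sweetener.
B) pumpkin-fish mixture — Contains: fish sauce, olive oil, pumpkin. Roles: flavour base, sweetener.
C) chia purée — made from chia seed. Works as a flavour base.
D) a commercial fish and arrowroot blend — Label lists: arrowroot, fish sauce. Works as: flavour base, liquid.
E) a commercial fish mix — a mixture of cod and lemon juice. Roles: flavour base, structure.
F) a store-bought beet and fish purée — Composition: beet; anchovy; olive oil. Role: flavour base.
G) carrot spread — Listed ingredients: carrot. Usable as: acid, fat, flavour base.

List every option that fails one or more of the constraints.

A

A: has spelt, so not kosher-for-Passover; has spelt, so not Whole30-style — no
B: nothing on the exclusion list — valid
C: only chia seed; none excluded — OK
D: no honey, kosher-for-Passover — OK
E: no honey, kosher-for-Passover — OK
F: every rule checks out — keep
G: all constraints satisfied — OK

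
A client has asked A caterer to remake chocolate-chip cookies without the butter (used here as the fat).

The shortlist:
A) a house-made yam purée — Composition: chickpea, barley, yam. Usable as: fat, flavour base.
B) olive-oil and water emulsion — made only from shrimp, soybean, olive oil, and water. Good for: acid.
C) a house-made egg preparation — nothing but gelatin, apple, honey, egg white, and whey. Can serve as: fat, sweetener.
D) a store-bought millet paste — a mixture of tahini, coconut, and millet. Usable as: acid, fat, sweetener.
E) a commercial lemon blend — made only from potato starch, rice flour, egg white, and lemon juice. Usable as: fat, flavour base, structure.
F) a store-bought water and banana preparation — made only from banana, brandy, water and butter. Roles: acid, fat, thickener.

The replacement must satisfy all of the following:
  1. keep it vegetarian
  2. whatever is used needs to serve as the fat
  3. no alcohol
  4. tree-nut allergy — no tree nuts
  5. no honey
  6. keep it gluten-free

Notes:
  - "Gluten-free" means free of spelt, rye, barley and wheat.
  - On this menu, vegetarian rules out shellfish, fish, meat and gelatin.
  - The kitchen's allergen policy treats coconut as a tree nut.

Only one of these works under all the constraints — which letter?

E

A: has barley, so not gluten-free — no
B: not usable as a fat; has shrimp, so not vegetarian — out
C: has gelatin, so not vegetarian; has honey, so not honey-free — no
D: has coconut, so not tree-nut-free — no
E: vegetarian, gluten-free — OK
F: has brandy, so not alcohol-free — no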